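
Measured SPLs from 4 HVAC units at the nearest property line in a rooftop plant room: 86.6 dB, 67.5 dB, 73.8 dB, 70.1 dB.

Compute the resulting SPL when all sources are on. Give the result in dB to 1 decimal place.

Converting to relative power and adding: 10^(86.6/10) + 10^(67.5/10) + 10^(73.8/10) + 10^(70.1/10) = 4.969e+08.
Combined level = 10 log₁₀(4.969e+08) = 87.0 dB.

87.0 dB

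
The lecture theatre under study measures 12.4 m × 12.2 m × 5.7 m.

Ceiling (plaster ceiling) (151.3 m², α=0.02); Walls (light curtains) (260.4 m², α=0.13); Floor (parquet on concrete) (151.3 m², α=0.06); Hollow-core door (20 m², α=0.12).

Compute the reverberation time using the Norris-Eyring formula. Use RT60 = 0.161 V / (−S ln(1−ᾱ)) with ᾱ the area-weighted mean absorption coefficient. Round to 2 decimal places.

2.75 seconds

Total surface area S = 151.3 + 260.4 + 151.3 + 20 = 583.0 m².
Absorption A = 151.3·0.02 + 260.4·0.13 + 151.3·0.06 + 20·0.12 = 48.356 sabins.
Mean coefficient ᾱ = A/S = 0.0829.
−S·ln(1−ᾱ) = −583.0 × ln(1 − 0.0829) = 50.452.
V = 12.4 × 12.2 × 5.7 = 862.296 m³.
T = 0.161·V/[−S·ln(1−ᾱ)] = 0.161·862.296/50.452 = 2.75 s.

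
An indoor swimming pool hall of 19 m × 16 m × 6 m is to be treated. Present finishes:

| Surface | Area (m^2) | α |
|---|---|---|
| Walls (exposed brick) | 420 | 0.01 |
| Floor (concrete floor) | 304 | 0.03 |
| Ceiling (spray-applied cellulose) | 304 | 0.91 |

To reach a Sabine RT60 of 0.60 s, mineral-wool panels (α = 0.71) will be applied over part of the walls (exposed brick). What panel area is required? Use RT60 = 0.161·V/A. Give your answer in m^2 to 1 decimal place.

285.0

Equivalent absorption area: A₁ = 420*0.01 + 304*0.03 + 304*0.91 = 289.960 m^2.
V = 1824 m³. Target absorption A₂ = 0.161 × 1824 / 0.60 = 489.440 sabins.
ΔA needed = 489.440 − 289.960 = 199.480 sabins.
Net gain per m^2: Δα = 0.71 − 0.01 = 0.70.
Panel area = 199.480 / 0.70 = 285.0 m^2.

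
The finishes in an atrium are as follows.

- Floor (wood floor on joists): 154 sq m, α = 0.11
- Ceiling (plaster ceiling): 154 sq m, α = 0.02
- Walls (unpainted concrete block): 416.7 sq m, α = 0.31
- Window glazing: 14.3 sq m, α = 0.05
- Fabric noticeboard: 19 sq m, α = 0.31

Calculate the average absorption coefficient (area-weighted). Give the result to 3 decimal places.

S = Σ Sᵢ = 154 + 154 + 416.7 + 14.3 + 19 = 758.0 sq m.
Σ(Sᵢαᵢ) = 154*0.11 + 154*0.02 + 416.7*0.31 + 14.3*0.05 + 19*0.31 = 155.802.
ᾱ = 155.802 / 758.0 = 0.206.

0.206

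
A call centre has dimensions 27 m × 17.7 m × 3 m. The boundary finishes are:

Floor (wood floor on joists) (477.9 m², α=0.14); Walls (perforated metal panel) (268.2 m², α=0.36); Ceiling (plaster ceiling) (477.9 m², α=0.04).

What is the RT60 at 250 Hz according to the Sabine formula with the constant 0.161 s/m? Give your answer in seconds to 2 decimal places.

1.26 seconds

Total absorption A = 477.9×0.14 + 268.2×0.36 + 477.9×0.04
  = 66.906 + 96.552 + 19.116 = 182.574 m² sabins.
Volume V = 27 × 17.7 × 3 = 1433.7 m³.
T = 0.161 V/A = 0.161·1433.7/182.574 = 1.26 s.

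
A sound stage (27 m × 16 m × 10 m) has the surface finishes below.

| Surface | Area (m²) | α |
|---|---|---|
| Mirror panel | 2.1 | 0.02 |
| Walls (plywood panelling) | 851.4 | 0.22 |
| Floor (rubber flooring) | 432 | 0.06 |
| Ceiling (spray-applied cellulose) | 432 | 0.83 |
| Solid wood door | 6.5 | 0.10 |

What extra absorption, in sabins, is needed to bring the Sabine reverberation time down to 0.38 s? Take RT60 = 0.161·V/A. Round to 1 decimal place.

1257.8 sabins

Equivalent absorption area: A₁ = 2.1*0.02 + 851.4*0.22 + 432*0.06 + 432*0.83 + 6.5*0.10 = 572.480 m².
Target A₂ = 0.161·4320/0.38 = 1830.316 sabins (V = 4320 m³).
Additional absorption ΔA = 1830.316 − 572.480 = 1257.8 sabins.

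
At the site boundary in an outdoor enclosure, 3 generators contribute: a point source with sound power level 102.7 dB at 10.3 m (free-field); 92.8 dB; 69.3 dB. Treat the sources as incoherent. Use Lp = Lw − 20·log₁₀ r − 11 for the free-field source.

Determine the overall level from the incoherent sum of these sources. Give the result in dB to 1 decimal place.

92.9 dB

Source at 10.3 m: Lp = 102.7 − 20·log₁₀(10.3) − 11 = 71.4 dB.
Converting to relative power and adding: 10^(71.4/10) + 10^(92.8/10) + 10^(69.3/10) = 1.928e+09.
Combined level = 10 log₁₀(1.928e+09) = 92.9 dB.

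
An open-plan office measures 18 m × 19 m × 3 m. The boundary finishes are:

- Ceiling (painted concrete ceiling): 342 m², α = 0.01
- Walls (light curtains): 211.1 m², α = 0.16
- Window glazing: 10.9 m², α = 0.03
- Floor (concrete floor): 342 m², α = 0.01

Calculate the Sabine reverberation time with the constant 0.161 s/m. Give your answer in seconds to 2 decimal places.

A = Σ Sᵢαᵢ = 342·0.01 + 211.1·0.16 + 10.9·0.03 + 342·0.01 = 40.943 sabins.
V = 18·19·3 = 1026 m³.
Sabine: RT60 = 0.161 × 1026 / 40.943 = 4.03 s.

4.03 seconds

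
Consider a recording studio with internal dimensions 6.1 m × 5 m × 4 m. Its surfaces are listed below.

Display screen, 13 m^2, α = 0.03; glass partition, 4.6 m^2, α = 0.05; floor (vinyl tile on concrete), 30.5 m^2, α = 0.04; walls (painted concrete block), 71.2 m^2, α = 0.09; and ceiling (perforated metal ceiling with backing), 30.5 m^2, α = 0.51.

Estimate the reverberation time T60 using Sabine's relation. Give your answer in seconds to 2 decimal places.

0.83 s

Total absorption A = 13*0.03 + 4.6*0.05 + 30.5*0.04 + 71.2*0.09 + 30.5*0.51
  = 0.390 + 0.230 + 1.220 + 6.408 + 15.555 = 23.803 m^2 sabins.
Volume V = 6.1 × 5 × 4 = 122 m³.
RT60 = 0.161 · V / A = 0.161 × 122 / 23.803 = 0.83 s.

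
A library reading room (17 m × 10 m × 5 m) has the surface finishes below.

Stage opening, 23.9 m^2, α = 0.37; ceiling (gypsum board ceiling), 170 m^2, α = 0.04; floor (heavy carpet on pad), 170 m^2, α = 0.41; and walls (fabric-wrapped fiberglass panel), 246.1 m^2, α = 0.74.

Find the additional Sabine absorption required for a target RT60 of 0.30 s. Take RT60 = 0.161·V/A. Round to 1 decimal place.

188.7 sabins

Summing Sᵢαᵢ: 8.843 + 6.800 + 69.700 + 182.114 → A₁ = 267.457 sabins.
For T = 0.30 s, need A₂ = 0.161·V/T = 0.161·850/0.30 = 456.167 sabins.
Shortfall: 456.167 − 267.457 = 188.7 sabins.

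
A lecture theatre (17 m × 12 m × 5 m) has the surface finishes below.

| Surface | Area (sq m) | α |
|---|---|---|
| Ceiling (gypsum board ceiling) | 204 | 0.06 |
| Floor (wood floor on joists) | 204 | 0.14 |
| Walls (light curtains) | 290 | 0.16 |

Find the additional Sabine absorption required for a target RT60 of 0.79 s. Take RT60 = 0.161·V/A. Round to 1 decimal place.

120.7 sabins

Equivalent absorption area: A₁ = 204*0.06 + 204*0.14 + 290*0.16 = 87.200 sq m.
Target A₂ = 0.161·1020/0.79 = 207.873 sabins (V = 1020 m³).
Additional absorption ΔA = 207.873 − 87.200 = 120.7 sabins.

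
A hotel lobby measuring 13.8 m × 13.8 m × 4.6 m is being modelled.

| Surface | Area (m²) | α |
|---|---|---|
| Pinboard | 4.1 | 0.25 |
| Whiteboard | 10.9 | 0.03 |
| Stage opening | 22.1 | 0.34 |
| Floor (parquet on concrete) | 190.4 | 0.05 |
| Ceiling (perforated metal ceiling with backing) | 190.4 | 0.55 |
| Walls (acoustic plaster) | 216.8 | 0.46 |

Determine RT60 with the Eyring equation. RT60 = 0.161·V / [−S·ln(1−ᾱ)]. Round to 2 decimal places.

S = Σ Sᵢ = 634.7 m².
Absorption A = 4.1×0.25 + 10.9×0.03 + 22.1×0.34 + 190.4×0.05 + 190.4×0.55 + 216.8×0.46 = 222.834 sabins.
Mean coefficient ᾱ = A/S = 0.3511.
−S·ln(1−ᾱ) = −634.7 × ln(1 − 0.3511) = 274.493.
V = 13.8 × 13.8 × 4.6 = 876.024 m³.
RT60 = 0.161 × 876.024 / 274.493 = 0.51 s.

0.51 sec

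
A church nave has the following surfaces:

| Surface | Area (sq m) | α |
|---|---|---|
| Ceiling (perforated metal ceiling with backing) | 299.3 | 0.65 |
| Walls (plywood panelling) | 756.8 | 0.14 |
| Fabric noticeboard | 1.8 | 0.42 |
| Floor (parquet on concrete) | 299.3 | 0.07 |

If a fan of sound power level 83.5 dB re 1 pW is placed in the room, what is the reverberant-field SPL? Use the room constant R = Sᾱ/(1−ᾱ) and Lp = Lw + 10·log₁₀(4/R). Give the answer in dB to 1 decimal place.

63.3 dB

Σ(Sᵢαᵢ) = 299.3×0.65 + 756.8×0.14 + 1.8×0.42 + 299.3×0.07 = 322.204; total area S = 1357.2 sq m.
ᾱ = 0.2374, so room constant R = A/(1−ᾱ) = 422.507 sq m.
Lp = Lw + 10 log₁₀(4/R) = 83.5 -20.24 = 63.3 dB.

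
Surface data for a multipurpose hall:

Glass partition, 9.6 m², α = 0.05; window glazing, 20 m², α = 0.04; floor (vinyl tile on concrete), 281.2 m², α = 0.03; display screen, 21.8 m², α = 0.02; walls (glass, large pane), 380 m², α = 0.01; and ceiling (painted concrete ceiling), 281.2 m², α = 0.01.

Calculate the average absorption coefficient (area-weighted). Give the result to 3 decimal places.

0.017

Total surface area S = 993.8 m².
A = 9.6*0.05 + 20*0.04 + 281.2*0.03 + 21.8*0.02 + 380*0.01 + 281.2*0.01 = 16.764 sabins.
ᾱ = A/S = 0.017.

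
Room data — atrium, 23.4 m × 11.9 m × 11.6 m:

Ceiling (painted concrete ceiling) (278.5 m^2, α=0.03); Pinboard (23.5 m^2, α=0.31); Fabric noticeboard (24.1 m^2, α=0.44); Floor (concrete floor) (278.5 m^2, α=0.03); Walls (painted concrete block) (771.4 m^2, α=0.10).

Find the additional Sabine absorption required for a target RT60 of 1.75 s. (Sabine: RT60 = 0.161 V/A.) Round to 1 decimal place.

Summing Sᵢαᵢ: 8.355 + 7.285 + 10.604 + 8.355 + 77.140 → A₁ = 111.739 sabins.
For T = 1.75 s, need A₂ = 0.161·V/T = 0.161·3230.136/1.75 = 297.173 sabins.
Shortfall: 297.173 − 111.739 = 185.4 sabins.

185.4 sabins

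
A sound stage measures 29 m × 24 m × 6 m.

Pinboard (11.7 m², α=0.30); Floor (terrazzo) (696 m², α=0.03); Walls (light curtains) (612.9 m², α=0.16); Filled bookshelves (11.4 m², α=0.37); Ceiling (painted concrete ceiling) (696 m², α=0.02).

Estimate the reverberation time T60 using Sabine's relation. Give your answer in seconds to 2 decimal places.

4.78 seconds

Total absorption A = 11.7×0.30 + 696×0.03 + 612.9×0.16 + 11.4×0.37 + 696×0.02
  = 3.510 + 20.880 + 98.064 + 4.218 + 13.920 = 140.592 m² sabins.
V = 29·24·6 = 4176 m³.
T = 0.161 V/A = 0.161·4176/140.592 = 4.78 s.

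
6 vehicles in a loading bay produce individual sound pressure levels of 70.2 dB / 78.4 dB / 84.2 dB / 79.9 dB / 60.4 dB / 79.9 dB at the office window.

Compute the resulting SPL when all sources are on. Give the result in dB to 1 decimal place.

Sum in the linear (power) domain: Σ 10^(Lᵢ/10) = 10^(70.2/10) + 10^(78.4/10) + 10^(84.2/10) + 10^(79.9/10) + 10^(60.4/10) + 10^(79.9/10) = 5.392e+08.
Combined level = 10 log₁₀(5.392e+08) = 87.3 dB.

87.3 dB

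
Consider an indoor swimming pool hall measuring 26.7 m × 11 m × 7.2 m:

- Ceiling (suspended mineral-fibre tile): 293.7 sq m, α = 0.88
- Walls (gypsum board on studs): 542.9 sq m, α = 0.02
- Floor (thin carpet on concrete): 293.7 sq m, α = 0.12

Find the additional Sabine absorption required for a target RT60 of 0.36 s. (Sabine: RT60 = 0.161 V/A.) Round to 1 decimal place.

Total absorption A₁ = 293.7×0.88 + 542.9×0.02 + 293.7×0.12
  = 258.456 + 10.858 + 35.244 = 304.558 sq m sabins.
V = 2114.64 m³. Required absorption A₂ = 0.161 × 2114.64 / 0.36 = 945.714 sabins.
Additional absorption ΔA = 945.714 − 304.558 = 641.2 sabins.

641.2 sabins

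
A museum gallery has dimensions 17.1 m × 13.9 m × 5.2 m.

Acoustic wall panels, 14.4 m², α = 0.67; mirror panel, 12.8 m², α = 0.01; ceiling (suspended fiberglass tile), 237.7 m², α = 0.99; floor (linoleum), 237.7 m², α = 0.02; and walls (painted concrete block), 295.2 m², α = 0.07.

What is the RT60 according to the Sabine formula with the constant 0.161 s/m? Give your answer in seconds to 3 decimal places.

0.736 sec

Total absorption A = 14.4·0.67 + 12.8·0.01 + 237.7·0.99 + 237.7·0.02 + 295.2·0.07
  = 9.648 + 0.128 + 235.323 + 4.754 + 20.664 = 270.517 m² sabins.
Room volume: 1235.988 m³.
RT60 = 0.161 · V / A = 0.161 × 1235.988 / 270.517 = 0.736 s.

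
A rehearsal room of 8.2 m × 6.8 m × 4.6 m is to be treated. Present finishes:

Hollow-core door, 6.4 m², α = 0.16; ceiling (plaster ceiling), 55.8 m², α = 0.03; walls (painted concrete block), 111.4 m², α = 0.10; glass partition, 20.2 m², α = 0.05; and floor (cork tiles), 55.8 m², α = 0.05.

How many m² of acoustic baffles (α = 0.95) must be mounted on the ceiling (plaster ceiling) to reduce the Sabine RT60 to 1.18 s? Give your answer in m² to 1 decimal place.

18.9

Equivalent absorption area: A₁ = 6.4×0.16 + 55.8×0.03 + 111.4×0.10 + 20.2×0.05 + 55.8×0.05 = 17.638 m².
V = 256.496 m³. Target absorption A₂ = 0.161 × 256.496 / 1.18 = 34.996 sabins.
ΔA needed = 34.996 − 17.638 = 17.358 sabins.
Each m² of panel replacing the ceiling (plaster ceiling) adds (0.95 − 0.03) = 0.92 sabins.
Area = ΔA/Δα = 17.358/0.92 = 18.9 m².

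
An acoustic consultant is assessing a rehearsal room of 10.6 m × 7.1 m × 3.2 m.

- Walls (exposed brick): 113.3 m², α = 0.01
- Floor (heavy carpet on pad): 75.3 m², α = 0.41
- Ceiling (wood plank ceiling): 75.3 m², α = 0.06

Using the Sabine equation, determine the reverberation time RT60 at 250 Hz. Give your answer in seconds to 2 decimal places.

1.06 s

Total absorption A = 113.3·0.01 + 75.3·0.41 + 75.3·0.06
  = 1.133 + 30.873 + 4.518 = 36.524 m² sabins.
Room volume: 240.832 m³.
T = 0.161 V/A = 0.161·240.832/36.524 = 1.06 s.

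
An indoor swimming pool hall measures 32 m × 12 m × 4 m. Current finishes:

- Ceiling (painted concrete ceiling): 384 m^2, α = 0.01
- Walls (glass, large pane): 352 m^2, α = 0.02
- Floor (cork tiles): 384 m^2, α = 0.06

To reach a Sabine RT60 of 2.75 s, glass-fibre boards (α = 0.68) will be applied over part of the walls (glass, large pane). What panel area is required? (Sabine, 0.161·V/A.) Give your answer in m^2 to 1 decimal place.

Summing Sᵢαᵢ: 3.840 + 7.040 + 23.040 → A₁ = 33.920 sabins.
Required A₂ = 0.161·1536/2.75 = 89.926 sabins.
ΔA needed = 89.926 − 33.920 = 56.006 sabins.
Each m^2 of panel replacing the walls (glass, large pane) adds (0.68 − 0.02) = 0.66 sabins.
Panel area = 56.006 / 0.66 = 84.9 m^2.

84.9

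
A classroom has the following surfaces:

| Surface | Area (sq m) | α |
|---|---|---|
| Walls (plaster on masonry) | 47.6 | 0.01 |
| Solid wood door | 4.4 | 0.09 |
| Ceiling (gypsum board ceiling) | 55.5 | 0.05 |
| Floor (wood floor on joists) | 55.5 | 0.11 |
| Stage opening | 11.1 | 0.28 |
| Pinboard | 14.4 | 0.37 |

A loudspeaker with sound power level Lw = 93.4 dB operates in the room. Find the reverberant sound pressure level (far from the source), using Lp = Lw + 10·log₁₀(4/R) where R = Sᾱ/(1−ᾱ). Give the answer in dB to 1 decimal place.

86.4 dB

A = 18.188 sabins; S = 188.5 sq m.
ᾱ = 0.0965, so room constant R = A/(1−ᾱ) = 20.131 sq m.
Lp = Lw + 10 log₁₀(4/R) = 93.4 -7.02 = 86.4 dB.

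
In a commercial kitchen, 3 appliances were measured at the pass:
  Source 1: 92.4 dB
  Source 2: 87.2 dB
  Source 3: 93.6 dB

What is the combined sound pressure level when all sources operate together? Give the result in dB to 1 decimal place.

96.6 dB

Converting to relative power and adding: 10^(92.4/10) + 10^(87.2/10) + 10^(93.6/10) = 4.553e+09.
Back to dB: 10·log₁₀ Σ = 96.6 dB.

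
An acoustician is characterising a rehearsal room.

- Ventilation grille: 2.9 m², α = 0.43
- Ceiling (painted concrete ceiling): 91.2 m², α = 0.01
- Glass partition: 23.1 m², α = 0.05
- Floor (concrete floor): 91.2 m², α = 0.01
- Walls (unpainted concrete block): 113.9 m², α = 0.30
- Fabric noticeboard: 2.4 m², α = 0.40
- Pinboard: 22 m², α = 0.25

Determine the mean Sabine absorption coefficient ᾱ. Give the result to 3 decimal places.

S = Σ Sᵢ = 2.9 + 91.2 + 23.1 + 91.2 + 113.9 + 2.4 + 22 = 346.7 m².
A = 2.9×0.43 + 91.2×0.01 + 23.1×0.05 + 91.2×0.01 + 113.9×0.30 + 2.4×0.40 + 22×0.25 = 44.856 sabins.
ᾱ = A/S = 0.129.

0.129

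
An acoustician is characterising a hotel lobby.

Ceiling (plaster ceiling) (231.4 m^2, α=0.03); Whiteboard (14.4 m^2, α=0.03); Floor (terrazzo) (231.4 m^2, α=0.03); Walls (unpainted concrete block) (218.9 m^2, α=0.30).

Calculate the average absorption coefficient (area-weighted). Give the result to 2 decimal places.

Total surface area S = 696.1 m^2.
Weighted sum Σ Sα = 79.986.
ᾱ = A/S = 0.11.

0.11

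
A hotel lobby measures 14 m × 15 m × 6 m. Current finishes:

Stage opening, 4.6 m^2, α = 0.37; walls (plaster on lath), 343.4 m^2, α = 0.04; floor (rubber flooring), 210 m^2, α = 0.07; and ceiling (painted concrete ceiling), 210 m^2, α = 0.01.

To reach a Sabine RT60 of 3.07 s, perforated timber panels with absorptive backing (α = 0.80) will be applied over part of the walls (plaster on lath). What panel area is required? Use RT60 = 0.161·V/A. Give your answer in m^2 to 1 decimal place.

Total absorption A₁ = 4.6×0.37 + 343.4×0.04 + 210×0.07 + 210×0.01
  = 1.702 + 13.736 + 14.700 + 2.100 = 32.238 m^2 sabins.
Required A₂ = 0.161·1260/3.07 = 66.078 sabins.
ΔA needed = 66.078 − 32.238 = 33.840 sabins.
Net gain per m^2: Δα = 0.80 − 0.04 = 0.76.
Panel area = 33.840 / 0.76 = 44.5 m^2.

44.5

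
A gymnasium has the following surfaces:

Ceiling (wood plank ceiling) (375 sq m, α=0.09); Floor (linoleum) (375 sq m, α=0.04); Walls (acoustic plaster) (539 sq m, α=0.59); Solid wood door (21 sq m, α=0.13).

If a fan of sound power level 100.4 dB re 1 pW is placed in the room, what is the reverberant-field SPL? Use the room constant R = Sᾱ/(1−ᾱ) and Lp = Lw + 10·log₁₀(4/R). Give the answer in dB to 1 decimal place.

79.3 dB

Σ(Sᵢαᵢ) = 375×0.09 + 375×0.04 + 539×0.59 + 21×0.13 = 369.490; total area S = 1310.0 sq m.
ᾱ = 369.490/1310.0 = 0.2821; R = Sᾱ/(1−ᾱ) = 369.490/(1−0.2821) = 514.682 sq m.
Lp = 100.4 + 10·log₁₀(4/514.682) = 100.4 + (-21.09) = 79.3 dB.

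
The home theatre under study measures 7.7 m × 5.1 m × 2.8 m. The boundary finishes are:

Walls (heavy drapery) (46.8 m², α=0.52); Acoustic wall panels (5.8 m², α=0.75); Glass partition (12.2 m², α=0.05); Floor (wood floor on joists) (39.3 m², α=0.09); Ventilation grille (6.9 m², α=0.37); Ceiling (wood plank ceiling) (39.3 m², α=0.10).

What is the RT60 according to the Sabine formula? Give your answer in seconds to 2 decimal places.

Equivalent absorption area: A = 46.8×0.52 + 5.8×0.75 + 12.2×0.05 + 39.3×0.09 + 6.9×0.37 + 39.3×0.10 = 39.316 m².
V = 7.7·5.1·2.8 = 109.956 m³.
RT60 = 0.161 · V / A = 0.161 × 109.956 / 39.316 = 0.45 s.

0.45 seconds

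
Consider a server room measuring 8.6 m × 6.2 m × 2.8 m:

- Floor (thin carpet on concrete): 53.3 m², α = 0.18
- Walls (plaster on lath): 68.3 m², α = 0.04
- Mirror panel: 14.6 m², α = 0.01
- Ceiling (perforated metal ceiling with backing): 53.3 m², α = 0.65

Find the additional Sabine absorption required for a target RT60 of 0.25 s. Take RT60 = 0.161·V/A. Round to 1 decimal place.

49.0 sabins

Summing Sᵢαᵢ: 9.594 + 2.732 + 0.146 + 34.645 → A₁ = 47.117 sabins.
V = 149.296 m³. Required absorption A₂ = 0.161 × 149.296 / 0.25 = 96.147 sabins.
Shortfall: 96.147 − 47.117 = 49.0 sabins.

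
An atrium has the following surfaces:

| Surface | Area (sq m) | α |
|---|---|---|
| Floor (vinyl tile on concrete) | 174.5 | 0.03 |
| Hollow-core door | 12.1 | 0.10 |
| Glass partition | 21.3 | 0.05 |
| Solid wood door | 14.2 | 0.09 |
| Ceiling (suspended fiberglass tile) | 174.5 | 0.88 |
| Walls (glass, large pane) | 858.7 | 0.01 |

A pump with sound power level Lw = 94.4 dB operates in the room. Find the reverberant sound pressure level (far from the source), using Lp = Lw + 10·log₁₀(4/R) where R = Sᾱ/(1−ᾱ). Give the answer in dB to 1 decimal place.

77.5 dB

Σ(Sᵢαᵢ) = 174.5·0.03 + 12.1·0.10 + 21.3·0.05 + 14.2·0.09 + 174.5·0.88 + 858.7·0.01 = 170.935; total area S = 1255.3 sq m.
ᾱ = 170.935/1255.3 = 0.1362; R = Sᾱ/(1−ᾱ) = 170.935/(1−0.1362) = 197.887 sq m.
Lp = Lw + 10 log₁₀(4/R) = 94.4 -16.94 = 77.5 dB.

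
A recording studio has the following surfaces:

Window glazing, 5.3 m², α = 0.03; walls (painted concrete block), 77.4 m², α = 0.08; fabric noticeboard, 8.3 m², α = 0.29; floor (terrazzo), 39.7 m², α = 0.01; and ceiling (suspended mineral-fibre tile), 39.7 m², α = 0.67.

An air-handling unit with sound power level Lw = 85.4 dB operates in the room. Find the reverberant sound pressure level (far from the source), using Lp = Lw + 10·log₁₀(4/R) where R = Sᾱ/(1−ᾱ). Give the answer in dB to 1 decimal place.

Σ(Sᵢαᵢ) = 5.3×0.03 + 77.4×0.08 + 8.3×0.29 + 39.7×0.01 + 39.7×0.67 = 35.754; total area S = 170.4 m².
ᾱ = 0.2098, so room constant R = A/(1−ᾱ) = 45.247 m².
Lp = 85.4 + 10·log₁₀(4/45.247) = 85.4 + (-10.54) = 74.9 dB.

74.9 dB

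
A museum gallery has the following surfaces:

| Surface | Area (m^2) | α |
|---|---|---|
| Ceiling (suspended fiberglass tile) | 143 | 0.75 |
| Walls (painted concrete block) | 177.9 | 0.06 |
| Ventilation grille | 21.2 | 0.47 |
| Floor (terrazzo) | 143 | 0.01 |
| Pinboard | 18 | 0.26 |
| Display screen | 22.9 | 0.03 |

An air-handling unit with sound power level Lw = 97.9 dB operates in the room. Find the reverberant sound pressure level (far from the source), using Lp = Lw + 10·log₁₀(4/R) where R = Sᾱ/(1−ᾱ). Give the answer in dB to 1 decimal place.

81.3 dB

A = 134.685 sabins; S = 526.0 m^2.
ᾱ = 0.2561, so room constant R = A/(1−ᾱ) = 181.053 m^2.
Lp = Lw + 10 log₁₀(4/R) = 97.9 -16.56 = 81.3 dB.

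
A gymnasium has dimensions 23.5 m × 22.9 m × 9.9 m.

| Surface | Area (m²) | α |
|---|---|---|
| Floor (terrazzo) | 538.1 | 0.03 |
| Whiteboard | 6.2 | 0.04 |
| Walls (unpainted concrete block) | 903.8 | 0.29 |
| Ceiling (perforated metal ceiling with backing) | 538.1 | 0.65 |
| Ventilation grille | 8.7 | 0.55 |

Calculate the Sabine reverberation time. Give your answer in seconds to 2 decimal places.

Summing Sᵢαᵢ: 16.143 + 0.248 + 262.102 + 349.765 + 4.785 → A = 633.043 sabins.
V = 23.5·22.9·9.9 = 5327.685 m³.
T = 0.161 V/A = 0.161·5327.685/633.043 = 1.35 s.

1.35 seconds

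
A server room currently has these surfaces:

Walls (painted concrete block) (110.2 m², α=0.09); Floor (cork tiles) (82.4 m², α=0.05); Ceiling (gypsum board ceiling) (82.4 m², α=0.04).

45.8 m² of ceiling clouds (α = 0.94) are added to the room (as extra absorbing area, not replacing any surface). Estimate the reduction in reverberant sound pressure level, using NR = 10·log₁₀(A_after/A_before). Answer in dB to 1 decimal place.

5.4 dB

Total absorption A_before = 110.2*0.09 + 82.4*0.05 + 82.4*0.04
  = 9.918 + 4.120 + 3.296 = 17.334 m² sabins.
Treatment contributes 45.8·0.94 = 43.052 sabins.
New total A_after = 60.386 sabins.
NR = 10·log₁₀(60.386/17.334) = 5.4 dB.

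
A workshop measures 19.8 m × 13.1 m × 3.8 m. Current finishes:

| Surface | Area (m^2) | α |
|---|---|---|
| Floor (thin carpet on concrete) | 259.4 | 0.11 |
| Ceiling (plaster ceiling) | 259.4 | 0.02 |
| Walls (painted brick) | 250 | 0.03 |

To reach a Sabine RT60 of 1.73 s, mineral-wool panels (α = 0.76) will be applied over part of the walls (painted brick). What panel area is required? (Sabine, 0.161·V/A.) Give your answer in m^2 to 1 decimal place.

Summing Sᵢαᵢ: 28.534 + 5.188 + 7.500 → A₁ = 41.222 sabins.
V = 985.644 m³. Target absorption A₂ = 0.161 × 985.644 / 1.73 = 91.728 sabins.
Absorption to add: 91.728 − 41.222 = 50.506 sabins.
Each m^2 of panel replacing the walls (painted brick) adds (0.76 − 0.03) = 0.73 sabins.
Panel area = 50.506 / 0.73 = 69.2 m^2.

69.2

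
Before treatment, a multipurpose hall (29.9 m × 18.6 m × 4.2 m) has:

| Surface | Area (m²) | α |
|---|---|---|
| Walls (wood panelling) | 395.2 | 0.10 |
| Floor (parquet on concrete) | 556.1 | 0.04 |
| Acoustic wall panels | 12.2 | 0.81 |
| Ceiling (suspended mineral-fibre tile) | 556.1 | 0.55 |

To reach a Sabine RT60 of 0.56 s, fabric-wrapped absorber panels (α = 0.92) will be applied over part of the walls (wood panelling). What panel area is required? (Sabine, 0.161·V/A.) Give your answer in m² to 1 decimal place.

358.6

Equivalent absorption area: A₁ = 395.2×0.10 + 556.1×0.04 + 12.2×0.81 + 556.1×0.55 = 377.501 m².
V = 2335.788 m³. Target absorption A₂ = 0.161 × 2335.788 / 0.56 = 671.539 sabins.
ΔA needed = 671.539 − 377.501 = 294.038 sabins.
Each m² of panel replacing the walls (wood panelling) adds (0.92 − 0.10) = 0.82 sabins.
Panel area = 294.038 / 0.82 = 358.6 m².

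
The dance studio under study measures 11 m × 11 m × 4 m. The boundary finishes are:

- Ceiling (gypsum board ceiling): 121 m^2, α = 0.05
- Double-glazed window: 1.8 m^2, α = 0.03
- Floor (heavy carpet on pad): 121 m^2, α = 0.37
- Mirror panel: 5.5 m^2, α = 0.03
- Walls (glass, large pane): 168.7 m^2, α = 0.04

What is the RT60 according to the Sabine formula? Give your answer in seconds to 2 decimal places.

Total absorption A = 121*0.05 + 1.8*0.03 + 121*0.37 + 5.5*0.03 + 168.7*0.04
  = 6.050 + 0.054 + 44.770 + 0.165 + 6.748 = 57.787 m^2 sabins.
Volume V = 11 × 11 × 4 = 484 m³.
T = 0.161 V/A = 0.161·484/57.787 = 1.35 s.

1.35 seconds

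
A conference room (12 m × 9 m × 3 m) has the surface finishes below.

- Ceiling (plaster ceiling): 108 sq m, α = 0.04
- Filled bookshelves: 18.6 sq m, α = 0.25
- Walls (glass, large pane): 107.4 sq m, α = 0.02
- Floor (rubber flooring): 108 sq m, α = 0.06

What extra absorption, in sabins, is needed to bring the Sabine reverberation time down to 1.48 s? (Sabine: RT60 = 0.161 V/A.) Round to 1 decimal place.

Total absorption A₁ = 108*0.04 + 18.6*0.25 + 107.4*0.02 + 108*0.06
  = 4.320 + 4.650 + 2.148 + 6.480 = 17.598 sq m sabins.
V = 324 m³. Required absorption A₂ = 0.161 × 324 / 1.48 = 35.246 sabins.
ΔA = A₂ − A₁ = 35.246 − 17.598 = 17.6 sabins.

17.6 sabins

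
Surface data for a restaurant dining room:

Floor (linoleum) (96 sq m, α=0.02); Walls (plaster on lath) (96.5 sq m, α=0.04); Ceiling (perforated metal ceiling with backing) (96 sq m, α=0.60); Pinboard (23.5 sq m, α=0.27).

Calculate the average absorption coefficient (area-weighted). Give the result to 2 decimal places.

0.22

Total surface area S = 312.0 sq m.
Weighted sum Σ Sα = 69.725.
ᾱ = 69.725 / 312.0 = 0.22.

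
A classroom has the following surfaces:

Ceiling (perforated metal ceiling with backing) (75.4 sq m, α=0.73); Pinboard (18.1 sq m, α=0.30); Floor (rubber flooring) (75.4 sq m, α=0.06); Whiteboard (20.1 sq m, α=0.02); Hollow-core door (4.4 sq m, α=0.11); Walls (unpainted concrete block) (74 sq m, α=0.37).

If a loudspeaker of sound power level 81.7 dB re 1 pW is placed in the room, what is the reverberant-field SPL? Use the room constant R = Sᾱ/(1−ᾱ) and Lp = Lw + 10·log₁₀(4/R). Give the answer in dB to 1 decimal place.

Σ(Sᵢαᵢ) = 75.4·0.73 + 18.1·0.30 + 75.4·0.06 + 20.1·0.02 + 4.4·0.11 + 74·0.37 = 93.262; total area S = 267.4 sq m.
ᾱ = 0.3488, so room constant R = A/(1−ᾱ) = 143.216 sq m.
Lp = Lw + 10 log₁₀(4/R) = 81.7 -15.54 = 66.2 dB.

66.2 dB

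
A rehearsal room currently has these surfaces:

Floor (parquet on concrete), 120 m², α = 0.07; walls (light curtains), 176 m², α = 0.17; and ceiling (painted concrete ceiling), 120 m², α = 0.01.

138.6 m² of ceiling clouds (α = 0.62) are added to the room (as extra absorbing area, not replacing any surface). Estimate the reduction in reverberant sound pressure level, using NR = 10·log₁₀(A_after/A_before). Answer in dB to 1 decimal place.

5.0 dB

A_before = Σ Sᵢαᵢ = 120*0.07 + 176*0.17 + 120*0.01 = 39.520 sabins.
Added absorption = 138.6 × 0.62 = 85.932 sabins.
A_after = 39.520 + 85.932 = 125.452 sabins.
NR = 10·log₁₀(125.452/39.520) = 5.0 dB.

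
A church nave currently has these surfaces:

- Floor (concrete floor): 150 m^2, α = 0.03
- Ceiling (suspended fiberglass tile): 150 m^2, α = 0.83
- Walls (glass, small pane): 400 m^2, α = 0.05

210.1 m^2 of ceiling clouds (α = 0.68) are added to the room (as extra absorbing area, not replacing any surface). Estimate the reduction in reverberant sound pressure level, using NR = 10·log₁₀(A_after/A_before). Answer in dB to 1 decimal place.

Equivalent absorption area: A_before = 150*0.03 + 150*0.83 + 400*0.05 = 149.000 m^2.
Treatment contributes 210.1·0.68 = 142.868 sabins.
New total A_after = 291.868 sabins.
NR = 10·log₁₀(291.868/149.000) = 2.9 dB.

2.9 dB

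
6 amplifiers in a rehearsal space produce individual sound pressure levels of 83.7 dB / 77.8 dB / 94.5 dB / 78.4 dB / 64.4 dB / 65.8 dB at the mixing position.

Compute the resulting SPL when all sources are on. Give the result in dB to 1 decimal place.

95.0 dB

Σ 10^(Lᵢ/10) = 3.189e+09.
Combined level = 10 log₁₀(3.189e+09) = 95.0 dB.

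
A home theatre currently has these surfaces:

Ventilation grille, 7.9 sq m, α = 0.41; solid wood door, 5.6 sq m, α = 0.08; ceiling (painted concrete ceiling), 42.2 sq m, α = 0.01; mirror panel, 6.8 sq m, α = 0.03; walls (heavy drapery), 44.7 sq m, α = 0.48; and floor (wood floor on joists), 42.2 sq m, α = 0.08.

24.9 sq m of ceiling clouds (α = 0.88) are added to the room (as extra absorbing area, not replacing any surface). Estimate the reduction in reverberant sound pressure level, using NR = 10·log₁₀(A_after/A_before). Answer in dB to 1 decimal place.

2.4 dB

Total absorption A_before = 7.9×0.41 + 5.6×0.08 + 42.2×0.01 + 6.8×0.03 + 44.7×0.48 + 42.2×0.08
  = 3.239 + 0.448 + 0.422 + 0.204 + 21.456 + 3.376 = 29.145 sq m sabins.
Treatment contributes 24.9·0.88 = 21.912 sabins.
A_after = 29.145 + 21.912 = 51.057 sabins.
Reduction = 10 log₁₀(A_after/A_before) = 10 log₁₀(1.7518) = 2.4 dB.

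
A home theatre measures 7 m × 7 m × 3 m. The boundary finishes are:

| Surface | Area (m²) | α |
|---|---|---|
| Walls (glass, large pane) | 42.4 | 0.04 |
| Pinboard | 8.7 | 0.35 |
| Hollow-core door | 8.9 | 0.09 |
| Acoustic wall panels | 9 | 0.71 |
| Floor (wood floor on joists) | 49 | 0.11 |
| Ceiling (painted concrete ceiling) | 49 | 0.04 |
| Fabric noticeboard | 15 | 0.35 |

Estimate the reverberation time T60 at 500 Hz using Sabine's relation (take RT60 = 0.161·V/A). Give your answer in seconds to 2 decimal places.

0.96 seconds

Equivalent absorption area: A = 42.4*0.04 + 8.7*0.35 + 8.9*0.09 + 9*0.71 + 49*0.11 + 49*0.04 + 15*0.35 = 24.532 m².
Volume V = 7 × 7 × 3 = 147 m³.
T = 0.161 V/A = 0.161·147/24.532 = 0.96 s.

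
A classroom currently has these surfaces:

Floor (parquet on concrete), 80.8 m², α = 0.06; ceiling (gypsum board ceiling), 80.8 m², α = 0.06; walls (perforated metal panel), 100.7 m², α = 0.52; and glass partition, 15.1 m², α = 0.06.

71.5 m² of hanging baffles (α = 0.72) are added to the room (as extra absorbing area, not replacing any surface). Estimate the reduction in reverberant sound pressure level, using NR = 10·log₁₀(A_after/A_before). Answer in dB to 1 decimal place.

2.6 dB

Total absorption A_before = 80.8×0.06 + 80.8×0.06 + 100.7×0.52 + 15.1×0.06
  = 4.848 + 4.848 + 52.364 + 0.906 = 62.966 m² sabins.
Added absorption = 71.5 × 0.72 = 51.480 sabins.
A_after = 62.966 + 51.480 = 114.446 sabins.
NR = 10·log₁₀(114.446/62.966) = 2.6 dB.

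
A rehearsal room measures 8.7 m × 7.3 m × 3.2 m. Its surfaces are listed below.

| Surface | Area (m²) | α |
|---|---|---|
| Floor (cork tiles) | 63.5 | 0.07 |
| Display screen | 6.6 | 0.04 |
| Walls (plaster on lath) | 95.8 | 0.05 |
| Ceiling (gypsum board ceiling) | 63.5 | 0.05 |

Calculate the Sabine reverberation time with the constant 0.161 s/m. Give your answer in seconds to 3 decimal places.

2.582 seconds

A = Σ Sᵢαᵢ = 63.5*0.07 + 6.6*0.04 + 95.8*0.05 + 63.5*0.05 = 12.674 sabins.
Room volume: 203.232 m³.
T = 0.161 V/A = 0.161·203.232/12.674 = 2.582 s.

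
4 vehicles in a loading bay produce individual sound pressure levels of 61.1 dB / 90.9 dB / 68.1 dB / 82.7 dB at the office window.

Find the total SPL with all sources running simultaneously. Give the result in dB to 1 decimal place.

91.5 dB

Σ 10^(Lᵢ/10) = 1.424e+09.
Back to dB: 10·log₁₀ Σ = 91.5 dB.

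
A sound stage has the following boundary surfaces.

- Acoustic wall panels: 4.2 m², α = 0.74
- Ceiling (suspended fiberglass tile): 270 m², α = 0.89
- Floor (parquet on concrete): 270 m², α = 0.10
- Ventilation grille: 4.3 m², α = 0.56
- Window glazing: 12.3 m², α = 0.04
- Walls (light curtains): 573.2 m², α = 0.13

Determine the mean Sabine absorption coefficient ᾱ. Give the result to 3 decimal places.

0.307

S = Σ Sᵢ = 4.2 + 270 + 270 + 4.3 + 12.3 + 573.2 = 1134.0 m².
A = 4.2·0.74 + 270·0.89 + 270·0.10 + 4.3·0.56 + 12.3·0.04 + 573.2·0.13 = 347.824 sabins.
ᾱ = A/S = 0.307.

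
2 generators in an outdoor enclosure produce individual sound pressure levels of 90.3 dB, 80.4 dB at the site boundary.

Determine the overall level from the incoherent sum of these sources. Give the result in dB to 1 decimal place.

Sum in the linear (power) domain: Σ 10^(Lᵢ/10) = 10^(90.3/10) + 10^(80.4/10) = 1.181e+09.
Back to dB: 10·log₁₀ Σ = 90.7 dB.

90.7 dB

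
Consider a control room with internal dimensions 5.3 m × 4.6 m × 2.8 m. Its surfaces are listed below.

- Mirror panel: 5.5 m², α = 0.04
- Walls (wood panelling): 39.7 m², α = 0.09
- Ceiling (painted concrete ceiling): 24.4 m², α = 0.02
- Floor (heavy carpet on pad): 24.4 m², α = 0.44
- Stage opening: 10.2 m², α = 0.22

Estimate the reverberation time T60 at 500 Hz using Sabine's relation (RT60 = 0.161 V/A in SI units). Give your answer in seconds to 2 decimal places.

0.64 seconds

Equivalent absorption area: A = 5.5·0.04 + 39.7·0.09 + 24.4·0.02 + 24.4·0.44 + 10.2·0.22 = 17.261 m².
V = 5.3·4.6·2.8 = 68.264 m³.
RT60 = 0.161 · V / A = 0.161 × 68.264 / 17.261 = 0.64 s.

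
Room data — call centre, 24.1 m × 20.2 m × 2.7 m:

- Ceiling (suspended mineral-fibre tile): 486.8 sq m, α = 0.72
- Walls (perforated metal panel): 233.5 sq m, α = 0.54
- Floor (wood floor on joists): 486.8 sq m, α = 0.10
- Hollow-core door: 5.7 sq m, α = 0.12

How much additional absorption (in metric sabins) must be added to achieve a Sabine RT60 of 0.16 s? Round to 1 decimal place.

Equivalent absorption area: A₁ = 486.8*0.72 + 233.5*0.54 + 486.8*0.10 + 5.7*0.12 = 525.950 sq m.
For T = 0.16 s, need A₂ = 0.161·V/T = 0.161·1314.414/0.16 = 1322.629 sabins.
Additional absorption ΔA = 1322.629 − 525.950 = 796.7 sabins.

796.7 sabins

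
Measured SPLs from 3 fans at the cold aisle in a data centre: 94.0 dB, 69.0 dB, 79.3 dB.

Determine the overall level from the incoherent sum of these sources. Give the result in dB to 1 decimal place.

94.2 dB

Sum in the linear (power) domain: Σ 10^(Lᵢ/10) = 10^(94.0/10) + 10^(69.0/10) + 10^(79.3/10) = 2.605e+09.
Back to dB: 10·log₁₀ Σ = 94.2 dB.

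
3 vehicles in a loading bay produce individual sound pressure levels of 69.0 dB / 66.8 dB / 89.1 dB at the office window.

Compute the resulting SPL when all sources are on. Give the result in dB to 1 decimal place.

89.2 dB

Converting to relative power and adding: 10^(69.0/10) + 10^(66.8/10) + 10^(89.1/10) = 8.256e+08.
L_total = 10·log₁₀(8.256e+08) = 89.2 dB.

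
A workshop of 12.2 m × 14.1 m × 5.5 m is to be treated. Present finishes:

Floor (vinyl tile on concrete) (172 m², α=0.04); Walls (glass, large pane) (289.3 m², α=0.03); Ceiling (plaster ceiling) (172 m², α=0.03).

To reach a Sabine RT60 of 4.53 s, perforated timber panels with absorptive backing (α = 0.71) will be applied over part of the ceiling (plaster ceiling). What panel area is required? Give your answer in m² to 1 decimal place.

19.0

A₁ = Σ Sᵢαᵢ = 172*0.04 + 289.3*0.03 + 172*0.03 = 20.719 sabins.
V = 946.11 m³. Target absorption A₂ = 0.161 × 946.11 / 4.53 = 33.626 sabins.
ΔA needed = 33.626 − 20.719 = 12.907 sabins.
Net gain per m²: Δα = 0.71 − 0.03 = 0.68.
Area = ΔA/Δα = 12.907/0.68 = 19.0 m².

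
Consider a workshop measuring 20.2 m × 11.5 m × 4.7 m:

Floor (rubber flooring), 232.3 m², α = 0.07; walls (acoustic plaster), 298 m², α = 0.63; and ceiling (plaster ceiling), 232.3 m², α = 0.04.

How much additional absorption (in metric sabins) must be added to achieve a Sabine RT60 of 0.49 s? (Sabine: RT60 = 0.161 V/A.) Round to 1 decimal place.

145.4 sabins

Total absorption A₁ = 232.3*0.07 + 298*0.63 + 232.3*0.04
  = 16.261 + 187.740 + 9.292 = 213.293 m² sabins.
Target A₂ = 0.161·1091.81/0.49 = 358.738 sabins (V = 1091.81 m³).
ΔA = A₂ − A₁ = 358.738 − 213.293 = 145.4 sabins.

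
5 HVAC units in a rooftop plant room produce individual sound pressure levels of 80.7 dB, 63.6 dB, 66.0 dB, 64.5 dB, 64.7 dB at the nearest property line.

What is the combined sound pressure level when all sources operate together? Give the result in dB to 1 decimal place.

Sum in the linear (power) domain: Σ 10^(Lᵢ/10) = 10^(80.7/10) + 10^(63.6/10) + 10^(66.0/10) + 10^(64.5/10) + 10^(64.7/10) = 1.295e+08.
Combined level = 10 log₁₀(1.295e+08) = 81.1 dB.

81.1 dB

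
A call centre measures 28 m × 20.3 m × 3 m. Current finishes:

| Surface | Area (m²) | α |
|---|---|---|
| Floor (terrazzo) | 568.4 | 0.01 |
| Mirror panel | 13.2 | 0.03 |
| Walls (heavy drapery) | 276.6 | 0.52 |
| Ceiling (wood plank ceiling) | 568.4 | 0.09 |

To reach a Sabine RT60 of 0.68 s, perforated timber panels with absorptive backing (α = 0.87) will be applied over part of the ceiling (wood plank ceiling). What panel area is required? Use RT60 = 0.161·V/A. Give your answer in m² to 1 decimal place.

Equivalent absorption area: A₁ = 568.4·0.01 + 13.2·0.03 + 276.6·0.52 + 568.4·0.09 = 201.068 m².
V = 1705.2 m³. Target absorption A₂ = 0.161 × 1705.2 / 0.68 = 403.731 sabins.
Absorption to add: 403.731 − 201.068 = 202.663 sabins.
Each m² of panel replacing the ceiling (wood plank ceiling) adds (0.87 − 0.09) = 0.78 sabins.
Area = ΔA/Δα = 202.663/0.78 = 259.8 m².

259.8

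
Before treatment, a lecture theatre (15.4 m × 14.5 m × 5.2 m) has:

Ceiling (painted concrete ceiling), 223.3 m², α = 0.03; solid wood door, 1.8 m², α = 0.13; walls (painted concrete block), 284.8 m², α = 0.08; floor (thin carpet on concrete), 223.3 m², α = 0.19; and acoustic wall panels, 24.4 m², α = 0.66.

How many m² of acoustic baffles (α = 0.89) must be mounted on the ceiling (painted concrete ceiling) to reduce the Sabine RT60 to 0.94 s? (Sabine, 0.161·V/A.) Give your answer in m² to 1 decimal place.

A₁ = Σ Sᵢαᵢ = 223.3×0.03 + 1.8×0.13 + 284.8×0.08 + 223.3×0.19 + 24.4×0.66 = 88.248 sabins.
V = 1161.16 m³. Target absorption A₂ = 0.161 × 1161.16 / 0.94 = 198.880 sabins.
ΔA needed = 198.880 − 88.248 = 110.632 sabins.
Net gain per m²: Δα = 0.89 − 0.03 = 0.86.
Panel area = 110.632 / 0.86 = 128.6 m².

128.6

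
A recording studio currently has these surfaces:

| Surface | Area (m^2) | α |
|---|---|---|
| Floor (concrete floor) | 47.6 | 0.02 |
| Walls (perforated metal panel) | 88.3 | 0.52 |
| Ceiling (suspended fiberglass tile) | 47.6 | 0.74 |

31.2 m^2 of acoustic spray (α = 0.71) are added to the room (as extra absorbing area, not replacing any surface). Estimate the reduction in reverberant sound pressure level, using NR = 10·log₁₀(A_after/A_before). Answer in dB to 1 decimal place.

Total absorption A_before = 47.6*0.02 + 88.3*0.52 + 47.6*0.74
  = 0.952 + 45.916 + 35.224 = 82.092 m^2 sabins.
Added absorption = 31.2 × 0.71 = 22.152 sabins.
New total A_after = 104.244 sabins.
Reduction = 10 log₁₀(A_after/A_before) = 10 log₁₀(1.2698) = 1.0 dB.

1.0 dB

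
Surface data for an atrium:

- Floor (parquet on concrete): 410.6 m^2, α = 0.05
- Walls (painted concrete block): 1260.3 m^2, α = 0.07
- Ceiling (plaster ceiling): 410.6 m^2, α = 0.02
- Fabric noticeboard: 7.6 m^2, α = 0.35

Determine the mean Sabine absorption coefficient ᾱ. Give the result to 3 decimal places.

Total surface area S = 2089.1 m^2.
Weighted sum Σ Sα = 119.623.
ᾱ = 119.623 / 2089.1 = 0.057.

0.057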